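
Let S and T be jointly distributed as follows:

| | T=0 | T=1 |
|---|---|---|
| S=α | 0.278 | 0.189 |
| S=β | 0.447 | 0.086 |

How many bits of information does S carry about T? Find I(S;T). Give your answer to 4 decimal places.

0.0541 bits

Marginals: p(S) = (0.4670, 0.5330), p(T) = (0.7250, 0.2750).
I(S;T) = Σ p(x,y)·log₂[p(x,y)/(p(x)p(y))].
  (α,0): 0.278·log₂(0.8211) = -0.07906
  (α,1): 0.189·log₂(1.4717) = 0.10536
  (β,0): 0.447·log₂(1.1568) = 0.09391
  (β,1): 0.086·log₂(0.5867) = -0.06615
Sum = 0.0541 bits.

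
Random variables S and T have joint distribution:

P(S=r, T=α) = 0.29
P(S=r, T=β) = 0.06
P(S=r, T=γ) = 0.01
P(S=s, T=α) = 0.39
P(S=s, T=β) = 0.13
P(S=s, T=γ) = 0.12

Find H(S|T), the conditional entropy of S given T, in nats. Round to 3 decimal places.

0.618 nats

Chain rule: H(S|T) = H(S,T) − H(T).
Marginals: p(S) = (0.3600, 0.6400), p(T) = (0.6800, 0.1900, 0.1300).
H(S,T) = 1.4607 nats; H(T) = 0.8430 nats.
H(S|T) = 1.4607 − 0.8430 = 0.618 nats.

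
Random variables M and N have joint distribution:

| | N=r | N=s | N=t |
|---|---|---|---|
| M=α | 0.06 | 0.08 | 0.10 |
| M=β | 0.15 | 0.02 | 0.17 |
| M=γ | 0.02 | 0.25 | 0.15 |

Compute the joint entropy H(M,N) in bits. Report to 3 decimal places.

H(M,N) = −Σ p(x,y)·log₂ p(x,y) over all 9 cells.
  cell (α,r): −0.06·log₂0.06 = 0.2435
  cell (α,s): −0.08·log₂0.08 = 0.2915
  cell (α,t): −0.10·log₂0.10 = 0.3322
  cell (β,r): −0.15·log₂0.15 = 0.4105
  cell (β,s): −0.02·log₂0.02 = 0.1129
  cell (β,t): −0.17·log₂0.17 = 0.4346
  cell (γ,r): −0.02·log₂0.02 = 0.1129
  cell (γ,s): −0.25·log₂0.25 = 0.5000
  cell (γ,t): −0.15·log₂0.15 = 0.4105
Sum = 2.849 bits.

2.849 bits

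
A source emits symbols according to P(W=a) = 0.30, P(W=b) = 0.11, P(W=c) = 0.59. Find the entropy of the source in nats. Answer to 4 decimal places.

H(W) = −Σ p·ln p.
  −(0.30)·ln(0.30) = 0.36119
  −(0.11)·ln(0.11) = 0.24280
  −(0.59)·ln(0.59) = 0.31130
Sum: 0.36119 + 0.24280 + 0.31130 = 0.9153 nats.

0.9153 nats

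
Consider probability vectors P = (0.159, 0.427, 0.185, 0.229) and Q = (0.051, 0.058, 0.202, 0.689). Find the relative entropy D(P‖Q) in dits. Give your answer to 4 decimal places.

0.3321 dits

D(P‖Q) = Σ p·log₁₀(p/q).
  0.159·log₁₀(0.159/0.051) = 0.07852
  0.427·log₁₀(0.427/0.058) = 0.37021
  0.185·log₁₀(0.185/0.202) = -0.00706
  0.229·log₁₀(0.229/0.689) = -0.10955
D(P‖Q) = 0.3321 dits.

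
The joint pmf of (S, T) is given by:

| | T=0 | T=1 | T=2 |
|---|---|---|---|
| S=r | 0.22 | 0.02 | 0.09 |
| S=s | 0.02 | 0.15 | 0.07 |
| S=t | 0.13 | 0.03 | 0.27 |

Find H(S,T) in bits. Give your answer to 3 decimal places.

2.743 bits

H(S,T) = −Σ p(x,y)·log₂ p(x,y) over all 9 cells.
  cell (r,0): −0.22·log₂0.22 = 0.4806
  cell (r,1): −0.02·log₂0.02 = 0.1129
  cell (r,2): −0.09·log₂0.09 = 0.3127
  cell (s,0): −0.02·log₂0.02 = 0.1129
  cell (s,1): −0.15·log₂0.15 = 0.4105
  cell (s,2): −0.07·log₂0.07 = 0.2686
  cell (t,0): −0.13·log₂0.13 = 0.3826
  cell (t,1): −0.03·log₂0.03 = 0.1518
  cell (t,2): −0.27·log₂0.27 = 0.5100
Sum = 2.743 bits.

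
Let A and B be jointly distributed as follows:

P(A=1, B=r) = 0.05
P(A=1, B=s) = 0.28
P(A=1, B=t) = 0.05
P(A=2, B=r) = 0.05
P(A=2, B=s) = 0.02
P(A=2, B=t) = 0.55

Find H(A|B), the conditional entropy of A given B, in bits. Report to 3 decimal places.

Marginals: p(A) = (0.3800, 0.6200), p(B) = (0.1000, 0.3000, 0.6000).
H(A|B) = Σ p(B) · H(A|B=·).
  B=r: p=0.1000, H(A|B=r) = 1.0000
  B=s: p=0.3000, H(A|B=s) = 0.3534
  B=t: p=0.6000, H(A|B=t) = 0.4138
Weighted sum = 0.454 bits.

0.454 bits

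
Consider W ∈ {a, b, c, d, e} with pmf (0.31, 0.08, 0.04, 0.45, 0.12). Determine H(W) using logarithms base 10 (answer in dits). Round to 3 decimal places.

H(W) = −Σ p·log₁₀ p.
  −(0.31)·log₁₀(0.31) = 0.1577
  −(0.08)·log₁₀(0.08) = 0.0878
  −(0.04)·log₁₀(0.04) = 0.0559
  −(0.45)·log₁₀(0.45) = 0.1561
  −(0.12)·log₁₀(0.12) = 0.1105
Sum: 0.1577 + 0.0878 + 0.0559 + 0.1561 + 0.1105 = 0.568 dits.

0.568 dits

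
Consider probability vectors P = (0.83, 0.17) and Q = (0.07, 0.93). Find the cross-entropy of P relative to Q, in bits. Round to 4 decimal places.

3.2021 bits

H(P,Q) = −Σ p·log₂ q.
  −0.83·log₂(0.07) = 3.18430
  −0.17·log₂(0.93) = 0.01780
H(P,Q) = 3.2021 bits.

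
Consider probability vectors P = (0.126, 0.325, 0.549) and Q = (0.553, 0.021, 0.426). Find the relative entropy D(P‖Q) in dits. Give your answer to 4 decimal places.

D(P‖Q) = Σ p·log₁₀(p/q).
  0.126·log₁₀(0.126/0.553) = -0.08094
  0.325·log₁₀(0.325/0.021) = 0.38664
  0.549·log₁₀(0.549/0.426) = 0.06048
D(P‖Q) = 0.3662 dits.

0.3662 dits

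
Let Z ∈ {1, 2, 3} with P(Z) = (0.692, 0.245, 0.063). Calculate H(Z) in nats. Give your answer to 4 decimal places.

H(Z) = −Σ p·ln p.
  −(0.692)·ln(0.692) = 0.25477
  −(0.245)·ln(0.245) = 0.34459
  −(0.063)·ln(0.063) = 0.17417
Sum: 0.25477 + 0.34459 + 0.17417 = 0.7735 nats.

0.7735 nats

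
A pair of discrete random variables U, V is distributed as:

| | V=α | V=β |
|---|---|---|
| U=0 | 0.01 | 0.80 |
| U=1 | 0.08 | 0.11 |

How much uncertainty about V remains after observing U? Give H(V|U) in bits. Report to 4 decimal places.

Marginals: p(U) = (0.8100, 0.1900), p(V) = (0.0900, 0.9100).
H(V|U) = Σ p(U) · H(V|U=·).
  U=0: p=0.8100, H(V|U=0) = 0.0960
  U=1: p=0.1900, H(V|U=1) = 0.9819
Weighted sum = 0.2643 bits.

0.2643 bits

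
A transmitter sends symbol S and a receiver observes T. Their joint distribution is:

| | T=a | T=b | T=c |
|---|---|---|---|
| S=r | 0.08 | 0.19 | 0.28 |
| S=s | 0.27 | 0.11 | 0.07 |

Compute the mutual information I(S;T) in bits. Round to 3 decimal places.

0.184 bits

Marginals: p(S) = (0.5500, 0.4500), p(T) = (0.3500, 0.3000, 0.3500).
I(S;T) = Σ p(x,y)·log₂[p(x,y)/(p(x)p(y))].
  (r,a): 0.08·log₂(0.4156) = -0.1013
  (r,b): 0.19·log₂(1.1515) = 0.0387
  (r,c): 0.28·log₂(1.4545) = 0.1514
  (s,a): 0.27·log₂(1.7143) = 0.2100
  (s,b): 0.11·log₂(0.8148) = -0.0325
  (s,c): 0.07·log₂(0.4444) = -0.0819
Sum = 0.184 bits.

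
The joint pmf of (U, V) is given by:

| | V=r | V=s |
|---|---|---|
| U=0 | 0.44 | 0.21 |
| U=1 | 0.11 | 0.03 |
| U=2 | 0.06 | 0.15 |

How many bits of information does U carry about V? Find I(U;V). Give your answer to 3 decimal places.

0.089 bits

Marginals: p(U) = (0.6500, 0.1400, 0.2100), p(V) = (0.6100, 0.3900).
I(U;V) = H(U) + H(V) − H(U,V).
H(U) = 1.2739, H(V) = 0.9648, H(U,V) = 2.1501.
I(U;V) = 1.2739 + 0.9648 − 2.1501 = 0.089 bits.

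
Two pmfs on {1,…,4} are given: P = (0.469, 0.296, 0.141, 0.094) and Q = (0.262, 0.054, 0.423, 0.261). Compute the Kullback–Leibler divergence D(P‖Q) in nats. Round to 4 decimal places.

D(P‖Q) = Σ p·ln(p/q).
  0.469·ln(0.469/0.262) = 0.27308
  0.296·ln(0.296/0.054) = 0.50361
  0.141·ln(0.141/0.423) = -0.15490
  0.094·ln(0.094/0.261) = -0.09600
D(P‖Q) = 0.5258 nats.

0.5258 nats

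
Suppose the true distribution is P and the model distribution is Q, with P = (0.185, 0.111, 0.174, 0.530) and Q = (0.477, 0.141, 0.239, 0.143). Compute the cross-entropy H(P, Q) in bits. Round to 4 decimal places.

H(P,Q) = −Σ p·log₂ q.
  −0.185·log₂(0.477) = 0.19757
  −0.111·log₂(0.141) = 0.31371
  −0.174·log₂(0.239) = 0.35930
  −0.530·log₂(0.143) = 1.48713
H(P,Q) = 2.3577 bits.

2.3577 bits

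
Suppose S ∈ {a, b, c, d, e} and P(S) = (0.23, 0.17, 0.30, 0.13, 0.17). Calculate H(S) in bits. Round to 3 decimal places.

H(S) = −Σ p·log₂ p.
  −(0.23)·log₂(0.23) = 0.4877
  −(0.17)·log₂(0.17) = 0.4346
  −(0.30)·log₂(0.30) = 0.5211
  −(0.13)·log₂(0.13) = 0.3826
  −(0.17)·log₂(0.17) = 0.4346
Sum: 0.4877 + 0.4346 + 0.5211 + 0.3826 + 0.4346 = 2.261 bits.

2.261 bits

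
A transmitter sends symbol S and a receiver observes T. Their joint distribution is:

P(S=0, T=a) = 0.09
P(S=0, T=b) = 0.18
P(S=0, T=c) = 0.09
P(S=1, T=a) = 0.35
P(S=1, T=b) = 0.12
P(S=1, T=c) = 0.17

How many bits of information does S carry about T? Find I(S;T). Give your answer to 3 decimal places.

0.088 bits

Marginals: p(S) = (0.3600, 0.6400), p(T) = (0.4400, 0.3000, 0.2600).
I(S;T) = H(S) + H(T) − H(S,T).
H(S) = 0.9427, H(T) = 1.5475, H(S,T) = 2.4024.
I(S;T) = 0.9427 + 1.5475 − 2.4024 = 0.088 bits.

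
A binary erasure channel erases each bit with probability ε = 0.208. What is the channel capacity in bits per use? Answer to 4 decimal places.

Binary erasure channel: capacity C = 1 − ε.
C = 1 − 0.208 = 0.7920 bits per channel use.

0.7920 bits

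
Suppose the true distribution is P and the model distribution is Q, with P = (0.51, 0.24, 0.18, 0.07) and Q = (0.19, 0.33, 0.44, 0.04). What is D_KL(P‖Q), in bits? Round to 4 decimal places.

0.4406 bits

D(P‖Q) = Σ p·log₂(p/q).
  0.51·log₂(0.51/0.19) = 0.72649
  0.24·log₂(0.24/0.33) = -0.11026
  0.18·log₂(0.18/0.44) = -0.23211
  0.07·log₂(0.07/0.04) = 0.05651
D(P‖Q) = 0.4406 bits.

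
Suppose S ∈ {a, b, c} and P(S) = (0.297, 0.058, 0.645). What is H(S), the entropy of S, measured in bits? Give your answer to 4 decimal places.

1.1665 bits

H(S) = −Σ p·log₂ p.
  −(0.297)·log₂(0.297) = 0.52019
  −(0.058)·log₂(0.058) = 0.23825
  −(0.645)·log₂(0.645) = 0.40805
Sum: 0.52019 + 0.23825 + 0.40805 = 1.1665 bits.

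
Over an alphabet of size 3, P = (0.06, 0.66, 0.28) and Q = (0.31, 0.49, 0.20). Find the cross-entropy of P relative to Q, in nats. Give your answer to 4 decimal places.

0.9917 nats

H(P,Q) = −Σ p·ln q.
  −0.06·ln(0.31) = 0.07027
  −0.66·ln(0.49) = 0.47081
  −0.28·ln(0.20) = 0.45064
H(P,Q) = 0.9917 nats.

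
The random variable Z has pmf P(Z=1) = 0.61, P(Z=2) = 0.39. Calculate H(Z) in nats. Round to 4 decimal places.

0.6687 nats

H(Z) = −Σ p·ln p.
  −(0.61)·ln(0.61) = 0.30152
  −(0.39)·ln(0.39) = 0.36723
Sum: 0.30152 + 0.36723 = 0.6687 nats.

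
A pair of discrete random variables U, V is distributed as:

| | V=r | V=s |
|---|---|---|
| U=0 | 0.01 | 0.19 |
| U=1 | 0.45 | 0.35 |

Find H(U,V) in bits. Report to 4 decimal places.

1.5702 bits

H(U,V) = −Σ p(x,y)·log₂ p(x,y) over all 4 cells.
  cell (0,r): −0.01·log₂0.01 = 0.06644
  cell (0,s): −0.19·log₂0.19 = 0.45523
  cell (1,r): −0.45·log₂0.45 = 0.51840
  cell (1,s): −0.35·log₂0.35 = 0.53010
Sum = 1.5702 bits.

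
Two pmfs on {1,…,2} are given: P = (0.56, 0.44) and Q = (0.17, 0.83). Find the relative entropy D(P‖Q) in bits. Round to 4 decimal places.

0.5603 bits

D(P‖Q) = Σ p·log₂(p/q).
  0.56·log₂(0.56/0.17) = 0.96314
  0.44·log₂(0.44/0.83) = -0.40287
D(P‖Q) = 0.5603 bits.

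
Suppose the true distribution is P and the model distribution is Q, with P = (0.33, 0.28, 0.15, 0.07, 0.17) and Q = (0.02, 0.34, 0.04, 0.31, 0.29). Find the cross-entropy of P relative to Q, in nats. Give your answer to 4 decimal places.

2.3683 nats

H(P,Q) = −Σ p·ln q.
  −0.33·ln(0.02) = 1.29097
  −0.28·ln(0.34) = 0.30207
  −0.15·ln(0.04) = 0.48283
  −0.07·ln(0.31) = 0.08198
  −0.17·ln(0.29) = 0.21044
H(P,Q) = 2.3683 nats.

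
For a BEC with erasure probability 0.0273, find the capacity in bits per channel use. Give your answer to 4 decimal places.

Binary erasure channel: capacity C = 1 − ε.
C = 1 − 0.0273 = 0.9727 bits per channel use.

0.9727 bits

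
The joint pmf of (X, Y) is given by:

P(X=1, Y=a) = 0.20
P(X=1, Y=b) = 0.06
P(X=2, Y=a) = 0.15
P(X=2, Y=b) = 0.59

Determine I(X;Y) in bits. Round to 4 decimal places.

0.1932 bits

Marginals: p(X) = (0.2600, 0.7400), p(Y) = (0.3500, 0.6500).
I(X;Y) = H(X) + H(Y) − H(X,Y).
H(X) = 0.8267, H(Y) = 0.9341, H(X,Y) = 1.5676.
I(X;Y) = 0.8267 + 0.9341 − 1.5676 = 0.1932 bits.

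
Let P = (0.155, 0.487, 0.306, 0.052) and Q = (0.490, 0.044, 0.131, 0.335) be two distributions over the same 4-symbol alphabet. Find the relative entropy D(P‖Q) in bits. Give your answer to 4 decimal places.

D(P‖Q) = Σ p·log₂(p/q).
  0.155·log₂(0.155/0.490) = -0.25738
  0.487·log₂(0.487/0.044) = 1.68908
  0.306·log₂(0.306/0.131) = 0.37453
  0.052·log₂(0.052/0.335) = -0.13975
D(P‖Q) = 1.6665 bits.

1.6665 bits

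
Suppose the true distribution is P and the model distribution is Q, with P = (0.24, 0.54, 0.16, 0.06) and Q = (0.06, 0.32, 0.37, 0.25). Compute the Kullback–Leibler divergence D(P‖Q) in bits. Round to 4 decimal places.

D(P‖Q) = Σ p·log₂(p/q).
  0.24·log₂(0.24/0.06) = 0.48000
  0.54·log₂(0.54/0.32) = 0.40764
  0.16·log₂(0.16/0.37) = -0.19351
  0.06·log₂(0.06/0.25) = -0.12353
D(P‖Q) = 0.5706 bits.

0.5706 bits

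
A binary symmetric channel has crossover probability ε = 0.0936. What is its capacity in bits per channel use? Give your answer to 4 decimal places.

0.5516 bits

Binary symmetric channel: C = 1 − h₂(ε) where h₂ is the binary entropy function.
h₂(0.0936) = −0.0936·log₂0.0936 − 0.9064·log₂0.9064 = 0.4484.
C = 1 − 0.4484 = 0.5516 bits per channel use.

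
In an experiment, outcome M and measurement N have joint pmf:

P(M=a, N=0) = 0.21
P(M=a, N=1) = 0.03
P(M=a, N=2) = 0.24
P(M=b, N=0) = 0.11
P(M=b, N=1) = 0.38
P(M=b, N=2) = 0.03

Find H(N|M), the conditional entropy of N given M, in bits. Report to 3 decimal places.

1.152 bits

Marginals: p(M) = (0.4800, 0.5200), p(N) = (0.3200, 0.4100, 0.2700).
H(N|M) = Σ p(M) · H(N|M=·).
  M=a: p=0.4800, H(N|M=a) = 1.2718
  M=b: p=0.5200, H(N|M=b) = 1.0422
Weighted sum = 1.152 bits.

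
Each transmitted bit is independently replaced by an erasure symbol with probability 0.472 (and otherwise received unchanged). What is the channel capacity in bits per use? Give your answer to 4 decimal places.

0.5280 bits

Binary erasure channel: capacity C = 1 − ε.
C = 1 − 0.472 = 0.5280 bits per channel use.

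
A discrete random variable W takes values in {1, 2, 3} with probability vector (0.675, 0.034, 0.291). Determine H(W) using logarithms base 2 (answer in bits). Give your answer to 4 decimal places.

1.0669 bits

H(W) = −Σ p·log₂ p.
  −(0.675)·log₂(0.675) = 0.38275
  −(0.034)·log₂(0.034) = 0.16586
  −(0.291)·log₂(0.291) = 0.51824
Sum: 0.38275 + 0.16586 + 0.51824 = 1.0669 bits.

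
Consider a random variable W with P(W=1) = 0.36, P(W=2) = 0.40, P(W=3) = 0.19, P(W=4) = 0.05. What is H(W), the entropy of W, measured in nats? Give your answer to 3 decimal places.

1.200 nats

H(W) = −Σ p·ln p.
  −(0.36)·ln(0.36) = 0.3678
  −(0.40)·ln(0.40) = 0.3665
  −(0.19)·ln(0.19) = 0.3155
  −(0.05)·ln(0.05) = 0.1498
Sum: 0.3678 + 0.3665 + 0.3155 + 0.1498 = 1.200 nats.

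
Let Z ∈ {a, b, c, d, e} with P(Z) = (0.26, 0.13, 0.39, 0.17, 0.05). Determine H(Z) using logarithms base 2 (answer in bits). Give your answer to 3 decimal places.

2.068 bits

H(Z) = −Σ p·log₂ p.
  −(0.26)·log₂(0.26) = 0.5053
  −(0.13)·log₂(0.13) = 0.3826
  −(0.39)·log₂(0.39) = 0.5298
  −(0.17)·log₂(0.17) = 0.4346
  −(0.05)·log₂(0.05) = 0.2161
Sum: 0.5053 + 0.3826 + 0.5298 + 0.4346 + 0.2161 = 2.068 bits.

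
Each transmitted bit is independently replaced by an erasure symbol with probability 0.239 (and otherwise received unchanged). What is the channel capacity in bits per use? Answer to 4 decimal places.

Binary erasure channel: capacity C = 1 − ε.
C = 1 − 0.239 = 0.7610 bits per channel use.

0.7610 bits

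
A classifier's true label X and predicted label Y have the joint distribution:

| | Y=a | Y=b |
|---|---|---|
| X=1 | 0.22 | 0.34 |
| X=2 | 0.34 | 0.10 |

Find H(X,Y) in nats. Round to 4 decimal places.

H(X,Y) = −Σ p(x,y)·ln p(x,y) over all 4 cells.
  cell (1,a): −0.22·ln0.22 = 0.33311
  cell (1,b): −0.34·ln0.34 = 0.36680
  cell (2,a): −0.34·ln0.34 = 0.36680
  cell (2,b): −0.10·ln0.10 = 0.23026
Sum = 1.2970 nats.

1.2970 nats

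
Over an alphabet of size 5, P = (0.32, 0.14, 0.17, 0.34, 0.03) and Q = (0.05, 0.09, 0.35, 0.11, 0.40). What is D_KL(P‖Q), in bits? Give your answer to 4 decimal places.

1.2105 bits

D(P‖Q) = Σ p·log₂(p/q).
  0.32·log₂(0.32/0.05) = 0.85698
  0.14·log₂(0.14/0.09) = 0.08924
  0.17·log₂(0.17/0.35) = -0.17711
  0.34·log₂(0.34/0.11) = 0.55353
  0.03·log₂(0.03/0.40) = -0.11211
D(P‖Q) = 1.2105 bits.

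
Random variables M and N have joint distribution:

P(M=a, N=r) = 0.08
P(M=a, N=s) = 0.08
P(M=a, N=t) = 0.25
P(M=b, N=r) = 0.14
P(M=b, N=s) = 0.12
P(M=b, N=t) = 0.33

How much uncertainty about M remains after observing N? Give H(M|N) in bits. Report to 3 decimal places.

0.974 bits

Chain rule: H(M|N) = H(M,N) − H(N).
Marginals: p(M) = (0.4100, 0.5900), p(N) = (0.2200, 0.2000, 0.5800).
H(M,N) = 2.3750 bits; H(N) = 1.4008 bits.
H(M|N) = 2.3750 − 1.4008 = 0.974 bits.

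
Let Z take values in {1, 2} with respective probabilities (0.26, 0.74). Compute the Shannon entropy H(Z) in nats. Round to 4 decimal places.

0.5731 nats

H(Z) = −Σ p·ln p.
  −(0.26)·ln(0.26) = 0.35024
  −(0.74)·ln(0.74) = 0.22282
Sum: 0.35024 + 0.22282 = 0.5731 nats.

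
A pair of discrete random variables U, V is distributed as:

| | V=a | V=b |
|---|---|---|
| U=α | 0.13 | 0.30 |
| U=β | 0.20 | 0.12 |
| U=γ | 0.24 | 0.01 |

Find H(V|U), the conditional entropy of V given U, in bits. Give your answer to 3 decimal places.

Marginals: p(U) = (0.4300, 0.3200, 0.2500), p(V) = (0.5700, 0.4300).
H(V|U) = Σ p(U) · H(V|U=·).
  U=α: p=0.4300, H(V|U=α) = 0.8841
  U=β: p=0.3200, H(V|U=β) = 0.9544
  U=γ: p=0.2500, H(V|U=γ) = 0.2423
Weighted sum = 0.746 bits.

0.746 bits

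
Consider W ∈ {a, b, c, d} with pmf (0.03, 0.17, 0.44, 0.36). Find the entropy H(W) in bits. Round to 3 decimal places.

H(W) = −Σ p·log₂ p.
  −(0.03)·log₂(0.03) = 0.1518
  −(0.17)·log₂(0.17) = 0.4346
  −(0.44)·log₂(0.44) = 0.5211
  −(0.36)·log₂(0.36) = 0.5306
Sum: 0.1518 + 0.4346 + 0.5211 + 0.5306 = 1.638 bits.

1.638 bits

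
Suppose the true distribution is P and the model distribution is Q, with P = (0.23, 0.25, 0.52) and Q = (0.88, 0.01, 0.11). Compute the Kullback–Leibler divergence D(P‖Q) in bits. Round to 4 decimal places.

1.8810 bits

D(P‖Q) = Σ p·log₂(p/q).
  0.23·log₂(0.23/0.88) = -0.44525
  0.25·log₂(0.25/0.01) = 1.16096
  0.52·log₂(0.52/0.11) = 1.16532
D(P‖Q) = 1.8810 bits.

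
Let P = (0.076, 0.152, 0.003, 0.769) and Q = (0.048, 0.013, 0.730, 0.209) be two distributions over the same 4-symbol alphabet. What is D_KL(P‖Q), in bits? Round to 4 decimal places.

D(P‖Q) = Σ p·log₂(p/q).
  0.076·log₂(0.076/0.048) = 0.05039
  0.152·log₂(0.152/0.013) = 0.53922
  0.003·log₂(0.003/0.730) = -0.02378
  0.769·log₂(0.769/0.209) = 1.44532
D(P‖Q) = 2.0111 bits.

2.0111 bits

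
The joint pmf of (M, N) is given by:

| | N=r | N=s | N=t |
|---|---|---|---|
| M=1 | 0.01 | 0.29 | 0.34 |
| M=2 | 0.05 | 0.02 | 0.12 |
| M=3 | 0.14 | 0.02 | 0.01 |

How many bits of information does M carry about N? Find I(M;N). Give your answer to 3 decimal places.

0.420 bits

Marginals: p(M) = (0.6400, 0.1900, 0.1700), p(N) = (0.2000, 0.3300, 0.4700).
I(M;N) = H(M) + H(N) − H(M,N).
H(M) = 1.3019, H(N) = 1.5042, H(M,N) = 2.3860.
I(M;N) = 1.3019 + 1.5042 − 2.3860 = 0.420 bits.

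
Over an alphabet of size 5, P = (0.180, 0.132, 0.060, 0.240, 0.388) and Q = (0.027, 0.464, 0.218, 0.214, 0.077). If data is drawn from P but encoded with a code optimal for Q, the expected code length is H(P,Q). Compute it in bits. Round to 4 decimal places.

3.1851 bits

H(P,Q) = −Σ p·log₂ q.
  −0.180·log₂(0.027) = 0.93796
  −0.132·log₂(0.464) = 0.14623
  −0.060·log₂(0.218) = 0.13186
  −0.240·log₂(0.214) = 0.53384
  −0.388·log₂(0.077) = 1.43521
H(P,Q) = 3.1851 bits.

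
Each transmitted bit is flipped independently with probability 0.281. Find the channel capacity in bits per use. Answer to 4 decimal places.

Binary symmetric channel: C = 1 − h₂(ε) where h₂ is the binary entropy function.
h₂(0.281) = −0.281·log₂0.281 − 0.719·log₂0.719 = 0.8568.
C = 1 − 0.8568 = 0.1432 bits per channel use.

0.1432 bits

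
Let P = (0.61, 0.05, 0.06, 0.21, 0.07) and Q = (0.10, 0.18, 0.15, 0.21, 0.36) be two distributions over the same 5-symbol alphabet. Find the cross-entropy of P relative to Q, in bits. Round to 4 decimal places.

H(P,Q) = −Σ p·log₂ q.
  −0.61·log₂(0.10) = 2.02638
  −0.05·log₂(0.18) = 0.12370
  −0.06·log₂(0.15) = 0.16422
  −0.21·log₂(0.21) = 0.47282
  −0.07·log₂(0.36) = 0.10318
H(P,Q) = 2.8903 bits.

2.8903 bits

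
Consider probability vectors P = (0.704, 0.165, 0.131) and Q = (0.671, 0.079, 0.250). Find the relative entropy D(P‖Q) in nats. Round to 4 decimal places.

D(P‖Q) = Σ p·ln(p/q).
  0.704·ln(0.704/0.671) = 0.03380
  0.165·ln(0.165/0.079) = 0.12152
  0.131·ln(0.131/0.250) = -0.08466
D(P‖Q) = 0.0707 nats.

0.0707 nats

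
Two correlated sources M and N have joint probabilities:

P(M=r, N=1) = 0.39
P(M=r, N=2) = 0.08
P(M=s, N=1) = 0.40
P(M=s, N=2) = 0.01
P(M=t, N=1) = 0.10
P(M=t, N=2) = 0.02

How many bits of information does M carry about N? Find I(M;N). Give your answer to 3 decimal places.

0.045 bits

Marginals: p(M) = (0.4700, 0.4100, 0.1200), p(N) = (0.8900, 0.1100).
I(M;N) = Σ p(x,y)·log₂[p(x,y)/(p(x)p(y))].
  (r,1): 0.39·log₂(0.9323) = -0.0394
  (r,2): 0.08·log₂(1.5474) = 0.0504
  (s,1): 0.40·log₂(1.0962) = 0.0530
  (s,2): 0.01·log₂(0.2217) = -0.0217
  (t,1): 0.10·log₂(0.9363) = -0.0095
  (t,2): 0.02·log₂(1.5152) = 0.0120
Sum = 0.045 bits.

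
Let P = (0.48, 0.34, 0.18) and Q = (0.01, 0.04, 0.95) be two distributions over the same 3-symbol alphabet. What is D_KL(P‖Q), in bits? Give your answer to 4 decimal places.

D(P‖Q) = Σ p·log₂(p/q).
  0.48·log₂(0.48/0.01) = 2.68078
  0.34·log₂(0.34/0.04) = 1.04974
  0.18·log₂(0.18/0.95) = -0.43199
D(P‖Q) = 3.2985 bits.

3.2985 bits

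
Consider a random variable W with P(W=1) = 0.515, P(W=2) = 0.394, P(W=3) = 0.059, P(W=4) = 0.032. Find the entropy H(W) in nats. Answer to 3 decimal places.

0.986 nats

H(W) = −Σ p·ln p.
  −(0.515)·ln(0.515) = 0.3417
  −(0.394)·ln(0.394) = 0.3670
  −(0.059)·ln(0.059) = 0.1670
  −(0.032)·ln(0.032) = 0.1101
Sum: 0.3417 + 0.3670 + 0.1670 + 0.1101 = 0.986 nats.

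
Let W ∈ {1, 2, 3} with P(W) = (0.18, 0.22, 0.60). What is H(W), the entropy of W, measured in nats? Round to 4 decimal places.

H(W) = −Σ p·ln p.
  −(0.18)·ln(0.18) = 0.30866
  −(0.22)·ln(0.22) = 0.33311
  −(0.60)·ln(0.60) = 0.30650
Sum: 0.30866 + 0.33311 + 0.30650 = 0.9483 nats.

0.9483 nats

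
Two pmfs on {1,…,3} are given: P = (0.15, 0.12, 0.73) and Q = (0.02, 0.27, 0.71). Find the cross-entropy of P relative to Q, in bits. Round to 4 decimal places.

1.4340 bits

H(P,Q) = −Σ p·log₂ q.
  −0.15·log₂(0.02) = 0.84658
  −0.12·log₂(0.27) = 0.22668
  −0.73·log₂(0.71) = 0.36070
H(P,Q) = 1.4340 bits.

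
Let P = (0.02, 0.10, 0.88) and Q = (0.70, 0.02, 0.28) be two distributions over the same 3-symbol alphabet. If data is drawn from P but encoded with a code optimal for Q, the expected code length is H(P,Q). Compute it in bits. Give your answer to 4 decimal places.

2.1908 bits

H(P,Q) = −Σ p·log₂ q.
  −0.02·log₂(0.70) = 0.01029
  −0.10·log₂(0.02) = 0.56439
  −0.88·log₂(0.28) = 1.61612
H(P,Q) = 2.1908 bits.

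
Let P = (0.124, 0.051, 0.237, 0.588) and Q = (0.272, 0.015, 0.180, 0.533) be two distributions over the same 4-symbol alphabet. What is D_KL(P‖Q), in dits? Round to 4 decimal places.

D(P‖Q) = Σ p·log₁₀(p/q).
  0.124·log₁₀(0.124/0.272) = -0.04230
  0.051·log₁₀(0.051/0.015) = 0.02711
  0.237·log₁₀(0.237/0.180) = 0.02832
  0.588·log₁₀(0.588/0.533) = 0.02508
D(P‖Q) = 0.0382 dits.

0.0382 dits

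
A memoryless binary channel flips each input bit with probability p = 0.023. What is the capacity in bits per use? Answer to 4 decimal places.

Binary symmetric channel: C = 1 − h₂(ε) where h₂ is the binary entropy function.
h₂(0.023) = −0.023·log₂0.023 − 0.977·log₂0.977 = 0.1580.
C = 1 − 0.1580 = 0.8420 bits per channel use.

0.8420 bits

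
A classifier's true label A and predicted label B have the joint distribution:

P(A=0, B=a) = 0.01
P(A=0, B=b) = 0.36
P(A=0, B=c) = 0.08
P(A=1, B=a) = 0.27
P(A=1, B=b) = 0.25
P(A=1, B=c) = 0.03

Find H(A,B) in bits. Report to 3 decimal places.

2.050 bits

H(A,B) = −Σ p(x,y)·log₂ p(x,y) over all 6 cells.
  cell (0,a): −0.01·log₂0.01 = 0.0664
  cell (0,b): −0.36·log₂0.36 = 0.5306
  cell (0,c): −0.08·log₂0.08 = 0.2915
  cell (1,a): −0.27·log₂0.27 = 0.5100
  cell (1,b): −0.25·log₂0.25 = 0.5000
  cell (1,c): −0.03·log₂0.03 = 0.1518
Sum = 2.050 bits.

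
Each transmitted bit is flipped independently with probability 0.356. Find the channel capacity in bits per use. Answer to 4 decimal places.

0.0607 bits

Binary symmetric channel: C = 1 − h₂(ε) where h₂ is the binary entropy function.
h₂(0.356) = −0.356·log₂0.356 − 0.644·log₂0.644 = 0.9393.
C = 1 − 0.9393 = 0.0607 bits per channel use.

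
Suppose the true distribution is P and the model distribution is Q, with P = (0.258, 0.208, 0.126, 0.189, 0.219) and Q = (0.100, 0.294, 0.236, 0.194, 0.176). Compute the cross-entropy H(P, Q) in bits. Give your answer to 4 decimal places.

H(P,Q) = −Σ p·log₂ q.
  −0.258·log₂(0.100) = 0.85706
  −0.208·log₂(0.294) = 0.36735
  −0.126·log₂(0.236) = 0.26248
  −0.189·log₂(0.194) = 0.44715
  −0.219·log₂(0.176) = 0.54889
H(P,Q) = 2.4829 bits.

2.4829 bits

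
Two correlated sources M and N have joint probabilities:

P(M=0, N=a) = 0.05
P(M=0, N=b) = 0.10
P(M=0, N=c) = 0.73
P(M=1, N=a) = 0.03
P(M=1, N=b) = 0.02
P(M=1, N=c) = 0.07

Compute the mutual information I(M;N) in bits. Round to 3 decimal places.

0.033 bits

Marginals: p(M) = (0.8800, 0.1200), p(N) = (0.0800, 0.1200, 0.8000).
I(M;N) = H(M) + H(N) − H(M,N).
H(M) = 0.5294, H(N) = 0.9161, H(M,N) = 1.4129.
I(M;N) = 0.5294 + 0.9161 − 1.4129 = 0.033 bits.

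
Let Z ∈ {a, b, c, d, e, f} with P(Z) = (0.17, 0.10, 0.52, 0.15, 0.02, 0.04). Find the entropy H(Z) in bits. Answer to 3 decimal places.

1.967 bits

H(Z) = −Σ p·log₂ p.
  −(0.17)·log₂(0.17) = 0.4346
  −(0.10)·log₂(0.10) = 0.3322
  −(0.52)·log₂(0.52) = 0.4906
  −(0.15)·log₂(0.15) = 0.4105
  −(0.02)·log₂(0.02) = 0.1129
  −(0.04)·log₂(0.04) = 0.1858
Sum: 0.4346 + 0.3322 + 0.4906 + 0.4105 + 0.1129 + 0.1858 = 1.967 bits.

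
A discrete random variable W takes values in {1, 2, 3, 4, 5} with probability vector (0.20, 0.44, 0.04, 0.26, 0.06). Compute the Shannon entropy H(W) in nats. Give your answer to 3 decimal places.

1.331 nats

H(W) = −Σ p·ln p.
  −(0.20)·ln(0.20) = 0.3219
  −(0.44)·ln(0.44) = 0.3612
  −(0.04)·ln(0.04) = 0.1288
  −(0.26)·ln(0.26) = 0.3502
  −(0.06)·ln(0.06) = 0.1688
Sum: 0.3219 + 0.3612 + 0.1288 + 0.3502 + 0.1688 = 1.331 nats.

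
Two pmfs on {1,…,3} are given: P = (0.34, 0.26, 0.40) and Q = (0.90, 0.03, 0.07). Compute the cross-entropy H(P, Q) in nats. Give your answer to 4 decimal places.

2.0112 nats

H(P,Q) = −Σ p·ln q.
  −0.34·ln(0.90) = 0.03582
  −0.26·ln(0.03) = 0.91171
  −0.40·ln(0.07) = 1.06370
H(P,Q) = 2.0112 nats.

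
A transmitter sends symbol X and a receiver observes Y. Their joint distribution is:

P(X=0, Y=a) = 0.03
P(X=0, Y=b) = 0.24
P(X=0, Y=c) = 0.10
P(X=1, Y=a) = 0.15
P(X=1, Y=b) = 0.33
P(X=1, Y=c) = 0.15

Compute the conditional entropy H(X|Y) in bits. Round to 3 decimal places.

0.919 bits

Marginals: p(X) = (0.3700, 0.6300), p(Y) = (0.1800, 0.5700, 0.2500).
H(X|Y) = Σ p(Y) · H(X|Y=·).
  Y=a: p=0.1800, H(X|Y=a) = 0.6500
  Y=b: p=0.5700, H(X|Y=b) = 0.9819
  Y=c: p=0.2500, H(X|Y=c) = 0.9710
Weighted sum = 0.919 bits.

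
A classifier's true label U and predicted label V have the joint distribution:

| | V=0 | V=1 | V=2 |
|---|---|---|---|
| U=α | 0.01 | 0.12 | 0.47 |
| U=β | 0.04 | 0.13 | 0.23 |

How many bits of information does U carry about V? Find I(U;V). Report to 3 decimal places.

Marginals: p(U) = (0.6000, 0.4000), p(V) = (0.0500, 0.2500, 0.7000).
I(U;V) = Σ p(x,y)·log₂[p(x,y)/(p(x)p(y))].
  (α,0): 0.01·log₂(0.3333) = -0.0158
  (α,1): 0.12·log₂(0.8000) = -0.0386
  (α,2): 0.47·log₂(1.1190) = 0.0763
  (β,0): 0.04·log₂(2.0000) = 0.0400
  (β,1): 0.13·log₂(1.3000) = 0.0492
  (β,2): 0.23·log₂(0.8214) = -0.0653
Sum = 0.046 bits.

0.046 bits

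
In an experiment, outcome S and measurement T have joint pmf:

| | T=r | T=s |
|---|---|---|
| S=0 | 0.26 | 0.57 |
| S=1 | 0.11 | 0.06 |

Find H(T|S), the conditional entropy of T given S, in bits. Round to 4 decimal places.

Chain rule: H(T|S) = H(S,T) − H(S).
Marginals: p(S) = (0.8300, 0.1700), p(T) = (0.3700, 0.6300).
H(S,T) = 1.5614 bits; H(S) = 0.6577 bits.
H(T|S) = 1.5614 − 0.6577 = 0.9037 bits.

0.9037 bits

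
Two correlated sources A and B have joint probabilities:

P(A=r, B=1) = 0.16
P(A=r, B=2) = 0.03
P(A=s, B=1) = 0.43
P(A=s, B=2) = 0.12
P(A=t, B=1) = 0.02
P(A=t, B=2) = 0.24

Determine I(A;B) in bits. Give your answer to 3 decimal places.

Marginals: p(A) = (0.1900, 0.5500, 0.2600), p(B) = (0.6100, 0.3900).
I(A;B) = H(A) + H(B) − H(A,B).
H(A) = 1.4349, H(B) = 0.9648, H(A,B) = 2.0724.
I(A;B) = 1.4349 + 0.9648 − 2.0724 = 0.327 bits.

0.327 bits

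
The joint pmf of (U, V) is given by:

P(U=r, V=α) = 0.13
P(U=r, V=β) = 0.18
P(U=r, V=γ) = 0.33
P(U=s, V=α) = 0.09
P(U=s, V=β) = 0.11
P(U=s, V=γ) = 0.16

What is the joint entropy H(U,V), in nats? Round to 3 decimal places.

H(U,V) = −Σ p(x,y)·ln p(x,y) over all 6 cells.
  cell (r,α): −0.13·ln0.13 = 0.2652
  cell (r,β): −0.18·ln0.18 = 0.3087
  cell (r,γ): −0.33·ln0.33 = 0.3659
  cell (s,α): −0.09·ln0.09 = 0.2167
  cell (s,β): −0.11·ln0.11 = 0.2428
  cell (s,γ): −0.16·ln0.16 = 0.2932
Sum = 1.692 nats.

1.692 nats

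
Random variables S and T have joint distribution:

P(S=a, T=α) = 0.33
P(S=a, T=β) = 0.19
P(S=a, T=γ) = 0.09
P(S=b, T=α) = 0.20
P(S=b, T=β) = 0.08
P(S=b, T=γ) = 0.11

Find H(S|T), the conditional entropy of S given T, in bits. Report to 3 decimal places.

0.942 bits

Marginals: p(S) = (0.6100, 0.3900), p(T) = (0.5300, 0.2700, 0.2000).
H(S|T) = Σ p(T) · H(S|T=·).
  T=α: p=0.5300, H(S|T=α) = 0.9562
  T=β: p=0.2700, H(S|T=β) = 0.8767
  T=γ: p=0.2000, H(S|T=γ) = 0.9928
Weighted sum = 0.942 bits.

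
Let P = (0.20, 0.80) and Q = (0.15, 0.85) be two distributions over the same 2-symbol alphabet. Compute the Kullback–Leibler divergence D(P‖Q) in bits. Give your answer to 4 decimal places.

0.0130 bits

D(P‖Q) = Σ p·log₂(p/q).
  0.20·log₂(0.20/0.15) = 0.08301
  0.80·log₂(0.80/0.85) = -0.06997
D(P‖Q) = 0.0130 bits.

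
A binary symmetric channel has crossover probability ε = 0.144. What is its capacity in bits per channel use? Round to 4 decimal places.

Binary symmetric channel: C = 1 − h₂(ε) where h₂ is the binary entropy function.
h₂(0.144) = −0.144·log₂0.144 − 0.856·log₂0.856 = 0.5946.
C = 1 − 0.5946 = 0.4054 bits per channel use.

0.4054 bits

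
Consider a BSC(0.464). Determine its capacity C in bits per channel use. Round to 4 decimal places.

0.0037 bits

Binary symmetric channel: C = 1 − h₂(ε) where h₂ is the binary entropy function.
h₂(0.464) = −0.464·log₂0.464 − 0.536·log₂0.536 = 0.9963.
C = 1 − 0.9963 = 0.0037 bits per channel use.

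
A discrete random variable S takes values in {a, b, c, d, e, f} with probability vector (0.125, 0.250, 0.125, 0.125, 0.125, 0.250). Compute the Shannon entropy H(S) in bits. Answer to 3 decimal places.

H(S) = −Σ p·log₂ p.
  −(0.125)·log₂(0.125) = 0.3750
  −(0.250)·log₂(0.250) = 0.5000
  −(0.125)·log₂(0.125) = 0.3750
  −(0.125)·log₂(0.125) = 0.3750
  −(0.125)·log₂(0.125) = 0.3750
  −(0.250)·log₂(0.250) = 0.5000
Sum: 0.3750 + 0.5000 + 0.3750 + 0.3750 + 0.3750 + 0.5000 = 2.500 bits.

2.500 bits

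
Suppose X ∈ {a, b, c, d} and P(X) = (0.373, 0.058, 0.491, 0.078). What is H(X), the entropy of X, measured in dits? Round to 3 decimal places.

H(X) = −Σ p·log₁₀ p.
  −(0.373)·log₁₀(0.373) = 0.1598
  −(0.058)·log₁₀(0.058) = 0.0717
  −(0.491)·log₁₀(0.491) = 0.1517
  −(0.078)·log₁₀(0.078) = 0.0864
Sum: 0.1598 + 0.0717 + 0.1517 + 0.0864 = 0.470 dits.

0.470 dits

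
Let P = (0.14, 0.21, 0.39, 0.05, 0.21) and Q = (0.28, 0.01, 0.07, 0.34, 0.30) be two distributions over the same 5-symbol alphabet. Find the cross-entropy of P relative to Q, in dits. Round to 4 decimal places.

H(P,Q) = −Σ p·log₁₀ q.
  −0.14·log₁₀(0.28) = 0.07740
  −0.21·log₁₀(0.01) = 0.42000
  −0.39·log₁₀(0.07) = 0.45041
  −0.05·log₁₀(0.34) = 0.02343
  −0.21·log₁₀(0.30) = 0.10980
H(P,Q) = 1.0810 dits.

1.0810 dits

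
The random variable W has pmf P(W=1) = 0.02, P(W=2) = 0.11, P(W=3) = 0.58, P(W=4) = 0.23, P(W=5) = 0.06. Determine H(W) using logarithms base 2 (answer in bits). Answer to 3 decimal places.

1.650 bits

H(W) = −Σ p·log₂ p.
  −(0.02)·log₂(0.02) = 0.1129
  −(0.11)·log₂(0.11) = 0.3503
  −(0.58)·log₂(0.58) = 0.4558
  −(0.23)·log₂(0.23) = 0.4877
  −(0.06)·log₂(0.06) = 0.2435
Sum: 0.1129 + 0.3503 + 0.4558 + 0.4877 + 0.2435 = 1.650 bits.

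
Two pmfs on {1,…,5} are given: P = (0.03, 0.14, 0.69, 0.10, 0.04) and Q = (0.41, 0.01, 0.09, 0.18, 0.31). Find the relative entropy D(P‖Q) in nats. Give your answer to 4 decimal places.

D(P‖Q) = Σ p·ln(p/q).
  0.03·ln(0.03/0.41) = -0.07845
  0.14·ln(0.14/0.01) = 0.36947
  0.69·ln(0.69/0.09) = 1.40545
  0.10·ln(0.10/0.18) = -0.05878
  0.04·ln(0.04/0.31) = -0.08191
D(P‖Q) = 1.5558 nats.

1.5558 nats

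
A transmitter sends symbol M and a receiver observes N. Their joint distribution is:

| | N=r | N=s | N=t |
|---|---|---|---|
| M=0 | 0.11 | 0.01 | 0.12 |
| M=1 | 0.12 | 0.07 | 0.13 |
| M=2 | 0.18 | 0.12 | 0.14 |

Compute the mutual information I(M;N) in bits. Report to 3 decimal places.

0.051 bits

Marginals: p(M) = (0.2400, 0.3200, 0.4400), p(N) = (0.4100, 0.2000, 0.3900).
I(M;N) = Σ p(x,y)·log₂[p(x,y)/(p(x)p(y))].
  (0,r): 0.11·log₂(1.1179) = 0.0177
  (0,s): 0.01·log₂(0.2083) = -0.0226
  (0,t): 0.12·log₂(1.2821) = 0.0430
  (1,r): 0.12·log₂(0.9146) = -0.0154
  (1,s): 0.07·log₂(1.0938) = 0.0090
  (1,t): 0.13·log₂(1.0417) = 0.0077
  (2,r): 0.18·log₂(0.9978) = -0.0006
  (2,s): 0.12·log₂(1.3636) = 0.0537
  (2,t): 0.14·log₂(0.8159) = -0.0411
Sum = 0.051 bits.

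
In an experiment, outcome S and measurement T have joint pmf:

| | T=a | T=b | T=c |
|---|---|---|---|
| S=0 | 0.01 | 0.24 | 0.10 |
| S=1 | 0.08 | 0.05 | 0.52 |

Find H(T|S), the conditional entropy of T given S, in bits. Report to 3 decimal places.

Chain rule: H(T|S) = H(S,T) − H(S).
Marginals: p(S) = (0.3500, 0.6500), p(T) = (0.0900, 0.2900, 0.6200).
H(S,T) = 1.8909 bits; H(S) = 0.9341 bits.
H(T|S) = 1.8909 − 0.9341 = 0.957 bits.

0.957 bits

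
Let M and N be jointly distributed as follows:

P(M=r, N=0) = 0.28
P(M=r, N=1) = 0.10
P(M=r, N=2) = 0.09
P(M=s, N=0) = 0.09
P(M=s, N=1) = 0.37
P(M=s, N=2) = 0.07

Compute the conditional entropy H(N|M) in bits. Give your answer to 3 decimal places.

Chain rule: H(N|M) = H(M,N) − H(M).
Marginals: p(M) = (0.4700, 0.5300), p(N) = (0.3700, 0.4700, 0.1600).
H(M,N) = 2.2710 bits; H(M) = 0.9974 bits.
H(N|M) = 2.2710 − 0.9974 = 1.274 bits.

1.274 bits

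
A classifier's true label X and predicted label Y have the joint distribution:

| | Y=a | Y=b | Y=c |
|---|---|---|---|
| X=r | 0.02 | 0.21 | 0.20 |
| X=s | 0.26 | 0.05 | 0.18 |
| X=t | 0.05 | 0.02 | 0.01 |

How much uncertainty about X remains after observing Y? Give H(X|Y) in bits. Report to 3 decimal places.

Marginals: p(X) = (0.4300, 0.4900, 0.0800), p(Y) = (0.3300, 0.2800, 0.3900).
H(X|Y) = Σ p(Y) · H(X|Y=·).
  Y=a: p=0.3300, H(X|Y=a) = 0.9286
  Y=b: p=0.2800, H(X|Y=b) = 1.0271
  Y=c: p=0.3900, H(X|Y=c) = 1.1444
Weighted sum = 1.040 bits.

1.040 bits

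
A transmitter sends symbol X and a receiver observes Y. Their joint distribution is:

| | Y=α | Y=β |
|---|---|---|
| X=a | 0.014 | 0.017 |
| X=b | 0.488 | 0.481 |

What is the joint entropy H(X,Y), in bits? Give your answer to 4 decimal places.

1.1991 bits

H(X,Y) = −Σ p(x,y)·log₂ p(x,y) over all 4 cells.
  cell (a,α): −0.014·log₂0.014 = 0.08622
  cell (a,β): −0.017·log₂0.017 = 0.09993
  cell (b,α): −0.488·log₂0.488 = 0.50510
  cell (b,β): −0.481·log₂0.481 = 0.50788
Sum = 1.1991 bits.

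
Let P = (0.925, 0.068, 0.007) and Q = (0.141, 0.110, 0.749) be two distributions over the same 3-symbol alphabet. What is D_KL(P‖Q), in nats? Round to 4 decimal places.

D(P‖Q) = Σ p·ln(p/q).
  0.925·ln(0.925/0.141) = 1.73996
  0.068·ln(0.068/0.110) = -0.03271
  0.007·ln(0.007/0.749) = -0.03271
D(P‖Q) = 1.6745 nats.

1.6745 nats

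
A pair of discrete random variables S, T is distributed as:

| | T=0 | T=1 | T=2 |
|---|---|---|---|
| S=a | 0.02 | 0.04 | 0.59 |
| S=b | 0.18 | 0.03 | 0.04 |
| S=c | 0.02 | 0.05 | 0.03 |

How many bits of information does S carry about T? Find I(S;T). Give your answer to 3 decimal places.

Marginals: p(S) = (0.6500, 0.2500, 0.1000), p(T) = (0.2200, 0.1200, 0.6600).
I(S;T) = H(S) + H(T) − H(S,T).
H(S) = 1.2362, H(T) = 1.2433, H(S,T) = 2.0113.
I(S;T) = 1.2362 + 1.2433 − 2.0113 = 0.468 bits.

0.468 bits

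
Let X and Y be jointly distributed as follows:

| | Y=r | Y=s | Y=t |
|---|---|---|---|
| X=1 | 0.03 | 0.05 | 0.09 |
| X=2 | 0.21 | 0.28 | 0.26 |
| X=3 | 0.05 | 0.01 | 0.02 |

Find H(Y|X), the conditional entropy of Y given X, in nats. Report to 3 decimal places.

1.061 nats

Chain rule: H(Y|X) = H(X,Y) − H(X).
Marginals: p(X) = (0.1700, 0.7500, 0.0800), p(Y) = (0.2900, 0.3400, 0.3700).
H(X,Y) = 1.7802 nats; H(X) = 0.7191 nats.
H(Y|X) = 1.7802 − 0.7191 = 1.061 nats.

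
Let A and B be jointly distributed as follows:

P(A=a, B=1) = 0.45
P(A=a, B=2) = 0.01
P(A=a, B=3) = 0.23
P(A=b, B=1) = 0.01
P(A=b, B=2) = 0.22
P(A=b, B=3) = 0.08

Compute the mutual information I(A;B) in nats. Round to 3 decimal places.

Marginals: p(A) = (0.6900, 0.3100), p(B) = (0.4600, 0.2300, 0.3100).
I(A;B) = H(A) + H(B) − H(A,B).
H(A) = 0.6191, H(B) = 1.0583, H(A,B) = 1.3246.
I(A;B) = 0.6191 + 1.0583 − 1.3246 = 0.353 nats.

0.353 nats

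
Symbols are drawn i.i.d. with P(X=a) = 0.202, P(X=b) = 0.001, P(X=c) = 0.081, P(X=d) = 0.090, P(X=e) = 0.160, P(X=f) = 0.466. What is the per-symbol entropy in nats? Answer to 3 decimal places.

1.399 nats

H(X) = −Σ p·ln p.
  −(0.202)·ln(0.202) = 0.3231
  −(0.001)·ln(0.001) = 0.0069
  −(0.081)·ln(0.081) = 0.2036
  −(0.090)·ln(0.090) = 0.2167
  −(0.160)·ln(0.160) = 0.2932
  −(0.466)·ln(0.466) = 0.3558
Sum: 0.3231 + 0.0069 + 0.2036 + 0.2167 + 0.2932 + 0.3558 = 1.399 nats.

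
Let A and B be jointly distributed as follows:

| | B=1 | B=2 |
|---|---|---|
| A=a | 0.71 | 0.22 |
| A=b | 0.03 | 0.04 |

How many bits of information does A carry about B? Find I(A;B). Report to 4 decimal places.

Marginals: p(A) = (0.9300, 0.0700), p(B) = (0.7400, 0.2600).
I(A;B) = Σ p(x,y)·log₂[p(x,y)/(p(x)p(y))].
  (a,1): 0.71·log₂(1.0317) = 0.03194
  (a,2): 0.22·log₂(0.9098) = -0.02999
  (b,1): 0.03·log₂(0.5792) = -0.02364
  (b,2): 0.04·log₂(2.1978) = 0.04544
Sum = 0.0238 bits.

0.0238 bits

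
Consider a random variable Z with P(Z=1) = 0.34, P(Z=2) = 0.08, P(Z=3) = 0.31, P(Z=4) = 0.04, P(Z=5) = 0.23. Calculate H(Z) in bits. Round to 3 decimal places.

H(Z) = −Σ p·log₂ p.
  −(0.34)·log₂(0.34) = 0.5292
  −(0.08)·log₂(0.08) = 0.2915
  −(0.31)·log₂(0.31) = 0.5238
  −(0.04)·log₂(0.04) = 0.1858
  −(0.23)·log₂(0.23) = 0.4877
Sum: 0.5292 + 0.2915 + 0.5238 + 0.1858 + 0.4877 = 2.018 bits.

2.018 bits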